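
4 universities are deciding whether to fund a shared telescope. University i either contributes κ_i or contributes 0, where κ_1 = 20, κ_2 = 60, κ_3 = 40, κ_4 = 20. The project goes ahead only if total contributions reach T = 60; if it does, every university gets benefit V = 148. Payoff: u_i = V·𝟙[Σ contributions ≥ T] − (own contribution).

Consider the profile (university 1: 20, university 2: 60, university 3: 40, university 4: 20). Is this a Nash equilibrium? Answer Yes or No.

No

Total = 140 ≥ 60: provided.
University 1 (pledges 20, payoff 128): dropping to 0 → total 120, payoff 148. Profitable deviation.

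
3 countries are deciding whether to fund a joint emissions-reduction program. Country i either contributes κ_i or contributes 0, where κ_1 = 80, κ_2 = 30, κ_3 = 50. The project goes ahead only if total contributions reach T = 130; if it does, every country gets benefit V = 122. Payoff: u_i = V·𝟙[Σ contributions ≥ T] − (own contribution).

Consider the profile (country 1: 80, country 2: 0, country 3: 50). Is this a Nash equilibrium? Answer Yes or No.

Total = 130 ≥ 130: provided.
Country 1 (pledges 80, payoff 42): dropping to 0 → total 50, payoff 0. No gain.
Country 2 (pledges 0, payoff 122): pledging 30 → total 160, payoff 92. No gain.
Country 3 (pledges 50, payoff 72): dropping to 0 → total 80, payoff 0. No gain.

Yes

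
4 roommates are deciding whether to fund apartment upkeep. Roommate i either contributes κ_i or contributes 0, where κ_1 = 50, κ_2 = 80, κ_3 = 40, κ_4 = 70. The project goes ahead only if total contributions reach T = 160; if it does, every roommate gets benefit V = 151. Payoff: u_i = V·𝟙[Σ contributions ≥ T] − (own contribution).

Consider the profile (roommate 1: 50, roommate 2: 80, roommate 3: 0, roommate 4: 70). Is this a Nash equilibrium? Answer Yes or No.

Yes

Total = 200 ≥ 160: provided.
Roommate 1 (pledges 50, payoff 101): dropping to 0 → total 150, payoff 0. No gain.
Roommate 2 (pledges 80, payoff 71): dropping to 0 → total 120, payoff 0. No gain.
Roommate 3 (pledges 0, payoff 151): pledging 40 → total 240, payoff 111. No gain.
Roommate 4 (pledges 70, payoff 81): dropping to 0 → total 130, payoff 0. No gain.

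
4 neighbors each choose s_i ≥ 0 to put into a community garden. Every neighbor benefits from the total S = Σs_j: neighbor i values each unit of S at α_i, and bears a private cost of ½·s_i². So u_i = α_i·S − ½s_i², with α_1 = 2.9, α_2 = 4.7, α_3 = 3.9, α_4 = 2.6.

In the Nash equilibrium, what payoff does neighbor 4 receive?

33.28

Neighbor i's FOC: ∂u_i/∂s_i = α_i − s_i = 0, so s_i* = α_i.
NE contributions = (2.9, 4.7, 3.9, 2.6); S = 14.1.
u_4 = α_4·S − ½·(s_4)² = 2.6·14.1 − ½·2.6² = 33.28.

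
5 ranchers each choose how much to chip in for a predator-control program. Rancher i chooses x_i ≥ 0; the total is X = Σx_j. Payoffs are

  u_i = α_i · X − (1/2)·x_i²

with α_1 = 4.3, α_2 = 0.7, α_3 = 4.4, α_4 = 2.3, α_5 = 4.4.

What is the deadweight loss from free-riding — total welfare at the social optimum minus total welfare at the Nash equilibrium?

420.31

Rancher i's FOC: ∂u_i/∂x_i = α_i − x_i = 0, so x_i* = α_i.
NE contributions = (4.3, 0.7, 4.4, 2.3, 4.4); X = 16.1.
W^NE = (Σα)·X − ½Σα_i² = 16.1² − ½·62.99 = 227.715.
Planner sets x_i = Σα_j = 16.1 for every i, so X^SO = 5·16.1 = 80.5.
W^SO = (Σα)·X^SO − ½·5·(Σα)² = (5/2)·16.1² = 648.025.
Deadweight loss = W^SO − W^NE = 420.31.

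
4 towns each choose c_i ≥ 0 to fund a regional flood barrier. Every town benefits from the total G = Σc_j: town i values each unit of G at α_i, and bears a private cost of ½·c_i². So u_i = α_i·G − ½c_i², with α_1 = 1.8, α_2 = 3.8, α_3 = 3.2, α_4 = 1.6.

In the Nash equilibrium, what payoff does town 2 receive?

32.3

Town i's FOC: ∂u_i/∂c_i = α_i − c_i = 0, so c_i* = α_i.
NE contributions = (1.8, 3.8, 3.2, 1.6); G = 10.4.
u_2 = α_2·G − ½·(c_2)² = 3.8·10.4 − ½·3.8² = 32.3.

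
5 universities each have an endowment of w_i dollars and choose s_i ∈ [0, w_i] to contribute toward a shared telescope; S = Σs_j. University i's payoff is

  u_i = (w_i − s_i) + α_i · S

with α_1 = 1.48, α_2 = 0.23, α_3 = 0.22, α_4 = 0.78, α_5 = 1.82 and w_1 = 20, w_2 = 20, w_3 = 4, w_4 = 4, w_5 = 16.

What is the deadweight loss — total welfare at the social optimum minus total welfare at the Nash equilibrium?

∂u_i/∂s_i = α_i − 1, so university i contributes w_i if α_i > 1, else 0.
α_i > 1 for i ∈ {1, 5}; NE contributions (20, 0, 0, 0, 16), S = 36.
W^NE = Σw_i − S^NE + (Σα_i)·S^NE = 64 + 3.53·36 = 191.08.
Planner: ∂(Σu_j)/∂s_i = Σα_j − 1 = 3.53 > 0, so everyone contributes w_i; S^SO = 64, W^SO = 64 + 3.53·64 = 289.92.
Deadweight loss = 98.84.

98.84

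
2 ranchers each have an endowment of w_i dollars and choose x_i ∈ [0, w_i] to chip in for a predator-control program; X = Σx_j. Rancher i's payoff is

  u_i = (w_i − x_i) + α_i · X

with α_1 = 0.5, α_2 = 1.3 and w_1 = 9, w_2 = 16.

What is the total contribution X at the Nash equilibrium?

16

∂u_i/∂x_i = α_i − 1, so rancher i contributes w_i if α_i > 1, else 0.
α_i > 1 for i ∈ {2}; NE contributions (0, 16), X = 16.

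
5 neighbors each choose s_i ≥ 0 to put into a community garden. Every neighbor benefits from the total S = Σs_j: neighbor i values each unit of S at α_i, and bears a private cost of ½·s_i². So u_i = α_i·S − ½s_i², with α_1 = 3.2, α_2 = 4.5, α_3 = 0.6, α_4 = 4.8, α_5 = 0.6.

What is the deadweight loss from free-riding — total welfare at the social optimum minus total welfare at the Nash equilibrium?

308.66

Neighbor i's FOC: ∂u_i/∂s_i = α_i − s_i = 0, so s_i* = α_i.
NE contributions = (3.2, 4.5, 0.6, 4.8, 0.6); S = 13.7.
W^NE = (Σα)·S − ½Σα_i² = 13.7² − ½·54.25 = 160.565.
Planner sets s_i = Σα_j = 13.7 for every i, so S^SO = 5·13.7 = 68.5.
W^SO = (Σα)·S^SO − ½·5·(Σα)² = (5/2)·13.7² = 469.225.
Deadweight loss = W^SO − W^NE = 308.66.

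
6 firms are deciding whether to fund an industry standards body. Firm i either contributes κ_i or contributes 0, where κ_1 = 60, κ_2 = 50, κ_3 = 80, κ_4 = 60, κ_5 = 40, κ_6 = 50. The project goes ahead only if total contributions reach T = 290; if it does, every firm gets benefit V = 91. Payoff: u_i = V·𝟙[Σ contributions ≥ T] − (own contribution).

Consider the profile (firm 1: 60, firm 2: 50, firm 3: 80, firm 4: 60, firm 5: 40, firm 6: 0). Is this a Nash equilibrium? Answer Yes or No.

Total = 290 ≥ 290: provided.
Firm 1 (pledges 60, payoff 31): dropping to 0 → total 230, payoff 0. No gain.
Firm 2 (pledges 50, payoff 41): dropping to 0 → total 240, payoff 0. No gain.
Firm 3 (pledges 80, payoff 11): dropping to 0 → total 210, payoff 0. No gain.
Firm 4 (pledges 60, payoff 31): dropping to 0 → total 230, payoff 0. No gain.
Firm 5 (pledges 40, payoff 51): dropping to 0 → total 250, payoff 0. No gain.
Firm 6 (pledges 0, payoff 91): pledging 50 → total 340, payoff 41. No gain.

Yes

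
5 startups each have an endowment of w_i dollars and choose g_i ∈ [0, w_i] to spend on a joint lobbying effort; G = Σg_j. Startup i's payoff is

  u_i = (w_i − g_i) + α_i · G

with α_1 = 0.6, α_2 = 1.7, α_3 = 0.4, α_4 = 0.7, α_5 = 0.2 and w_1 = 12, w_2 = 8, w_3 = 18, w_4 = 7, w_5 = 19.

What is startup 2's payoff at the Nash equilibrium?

∂u_i/∂g_i = α_i − 1, so startup i contributes w_i if α_i > 1, else 0.
α_i > 1 for i ∈ {2}; NE contributions (0, 8, 0, 0, 0), G = 8.
u_2 = (8 − 8) + 1.7·8 = 13.6.

13.6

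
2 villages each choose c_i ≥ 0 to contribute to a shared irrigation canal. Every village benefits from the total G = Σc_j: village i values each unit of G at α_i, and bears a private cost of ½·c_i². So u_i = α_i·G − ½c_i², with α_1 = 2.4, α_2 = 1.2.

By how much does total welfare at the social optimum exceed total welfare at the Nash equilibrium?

3.6

Village i's FOC: ∂u_i/∂c_i = α_i − c_i = 0, so c_i* = α_i.
NE contributions = (2.4, 1.2); G = 3.6.
W^NE = (Σα)·G − ½Σα_i² = 3.6² − ½·7.2 = 9.36.
Planner sets c_i = Σα_j = 3.6 for every i, so G^SO = 2·3.6 = 7.2.
W^SO = (Σα)·G^SO − ½·2·(Σα)² = (2/2)·3.6² = 12.96.
Deadweight loss = W^SO − W^NE = 3.6.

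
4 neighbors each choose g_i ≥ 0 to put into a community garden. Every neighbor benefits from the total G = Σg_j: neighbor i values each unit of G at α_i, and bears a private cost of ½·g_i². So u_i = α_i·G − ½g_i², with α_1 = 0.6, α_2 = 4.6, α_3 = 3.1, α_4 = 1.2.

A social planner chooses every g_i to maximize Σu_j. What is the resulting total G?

Planner FOC: ∂(Σu_j)/∂g_i = (Σα_j) − g_i = 0, so g_i^SO = Σα_j = 9.5 for every i; G^SO = 38.

38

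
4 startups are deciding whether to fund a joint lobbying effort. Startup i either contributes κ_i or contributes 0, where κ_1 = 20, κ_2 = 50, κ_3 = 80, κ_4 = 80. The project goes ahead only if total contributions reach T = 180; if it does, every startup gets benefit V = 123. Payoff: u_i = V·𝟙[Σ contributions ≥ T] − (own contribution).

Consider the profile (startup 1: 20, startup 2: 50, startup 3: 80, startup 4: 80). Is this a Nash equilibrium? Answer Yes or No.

No

Total = 230 ≥ 180: provided.
Startup 1 (pledges 20, payoff 103): dropping to 0 → total 210, payoff 123. Profitable deviation.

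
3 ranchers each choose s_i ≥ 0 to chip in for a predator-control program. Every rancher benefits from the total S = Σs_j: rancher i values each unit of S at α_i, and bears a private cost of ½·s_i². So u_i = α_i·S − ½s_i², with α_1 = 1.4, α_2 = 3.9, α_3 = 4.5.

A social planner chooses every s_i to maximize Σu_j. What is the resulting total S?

29.4

Planner FOC: ∂(Σu_j)/∂s_i = (Σα_j) − s_i = 0, so s_i^SO = Σα_j = 9.8 for every i; S^SO = 29.4.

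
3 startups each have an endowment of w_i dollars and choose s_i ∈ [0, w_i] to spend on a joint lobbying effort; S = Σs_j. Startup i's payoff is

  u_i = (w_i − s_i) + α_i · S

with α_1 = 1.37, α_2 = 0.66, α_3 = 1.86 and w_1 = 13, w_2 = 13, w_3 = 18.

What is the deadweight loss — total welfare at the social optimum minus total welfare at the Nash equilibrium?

37.57

∂u_i/∂s_i = α_i − 1, so startup i contributes w_i if α_i > 1, else 0.
α_i > 1 for i ∈ {1, 3}; NE contributions (13, 0, 18), S = 31.
W^NE = Σw_i − S^NE + (Σα_i)·S^NE = 44 + 2.89·31 = 133.59.
Planner: ∂(Σu_j)/∂s_i = Σα_j − 1 = 2.89 > 0, so everyone contributes w_i; S^SO = 44, W^SO = 44 + 2.89·44 = 171.16.
Deadweight loss = 37.57.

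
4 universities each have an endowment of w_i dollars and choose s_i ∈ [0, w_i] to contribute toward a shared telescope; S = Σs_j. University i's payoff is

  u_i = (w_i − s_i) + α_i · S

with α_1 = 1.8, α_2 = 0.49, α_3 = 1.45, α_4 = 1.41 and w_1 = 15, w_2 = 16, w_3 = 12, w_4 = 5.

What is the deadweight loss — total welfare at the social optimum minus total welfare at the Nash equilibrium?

66.4

∂u_i/∂s_i = α_i − 1, so university i contributes w_i if α_i > 1, else 0.
α_i > 1 for i ∈ {1, 3, 4}; NE contributions (15, 0, 12, 5), S = 32.
W^NE = Σw_i − S^NE + (Σα_i)·S^NE = 48 + 4.15·32 = 180.8.
Planner: ∂(Σu_j)/∂s_i = Σα_j − 1 = 4.15 > 0, so everyone contributes w_i; S^SO = 48, W^SO = 48 + 4.15·48 = 247.2.
Deadweight loss = 66.4.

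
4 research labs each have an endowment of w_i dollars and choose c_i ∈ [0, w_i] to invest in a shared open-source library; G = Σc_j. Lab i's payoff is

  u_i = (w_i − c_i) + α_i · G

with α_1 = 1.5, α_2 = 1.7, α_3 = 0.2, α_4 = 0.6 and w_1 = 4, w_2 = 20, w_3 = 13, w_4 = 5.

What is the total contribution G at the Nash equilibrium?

∂u_i/∂c_i = α_i − 1, so lab i contributes w_i if α_i > 1, else 0.
α_i > 1 for i ∈ {1, 2}; NE contributions (4, 20, 0, 0), G = 24.

24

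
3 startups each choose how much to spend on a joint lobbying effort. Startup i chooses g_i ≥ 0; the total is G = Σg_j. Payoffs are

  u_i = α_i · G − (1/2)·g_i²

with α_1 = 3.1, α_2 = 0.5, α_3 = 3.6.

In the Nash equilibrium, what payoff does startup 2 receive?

3.475

Startup i's FOC: ∂u_i/∂g_i = α_i − g_i = 0, so g_i* = α_i.
NE contributions = (3.1, 0.5, 3.6); G = 7.2.
u_2 = α_2·G − ½·(g_2)² = 0.5·7.2 − ½·0.5² = 3.475.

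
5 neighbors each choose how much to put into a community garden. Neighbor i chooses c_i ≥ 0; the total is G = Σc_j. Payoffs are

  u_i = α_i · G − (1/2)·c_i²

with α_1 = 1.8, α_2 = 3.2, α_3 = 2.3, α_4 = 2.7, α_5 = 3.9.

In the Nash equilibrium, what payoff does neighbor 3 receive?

Neighbor i's FOC: ∂u_i/∂c_i = α_i − c_i = 0, so c_i* = α_i.
NE contributions = (1.8, 3.2, 2.3, 2.7, 3.9); G = 13.9.
u_3 = α_3·G − ½·(c_3)² = 2.3·13.9 − ½·2.3² = 29.325.

29.325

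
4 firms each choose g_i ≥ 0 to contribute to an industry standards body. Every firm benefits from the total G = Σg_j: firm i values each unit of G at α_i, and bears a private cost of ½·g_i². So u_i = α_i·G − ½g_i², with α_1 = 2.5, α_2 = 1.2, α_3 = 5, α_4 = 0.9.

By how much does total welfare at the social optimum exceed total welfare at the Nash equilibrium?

Firm i's FOC: ∂u_i/∂g_i = α_i − g_i = 0, so g_i* = α_i.
NE contributions = (2.5, 1.2, 5, 0.9); G = 9.6.
W^NE = (Σα)·G − ½Σα_i² = 9.6² − ½·33.5 = 75.41.
Planner sets g_i = Σα_j = 9.6 for every i, so G^SO = 4·9.6 = 38.4.
W^SO = (Σα)·G^SO − ½·4·(Σα)² = (4/2)·9.6² = 184.32.
Deadweight loss = W^SO − W^NE = 108.91.

108.91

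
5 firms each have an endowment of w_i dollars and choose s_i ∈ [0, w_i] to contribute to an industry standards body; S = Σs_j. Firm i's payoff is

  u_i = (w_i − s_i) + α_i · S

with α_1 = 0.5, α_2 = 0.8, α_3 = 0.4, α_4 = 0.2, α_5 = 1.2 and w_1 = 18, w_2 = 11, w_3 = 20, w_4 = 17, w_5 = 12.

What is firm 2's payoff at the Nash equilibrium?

∂u_i/∂s_i = α_i − 1, so firm i contributes w_i if α_i > 1, else 0.
α_i > 1 for i ∈ {5}; NE contributions (0, 0, 0, 0, 12), S = 12.
u_2 = (11 − 0) + 0.8·12 = 20.6.

20.6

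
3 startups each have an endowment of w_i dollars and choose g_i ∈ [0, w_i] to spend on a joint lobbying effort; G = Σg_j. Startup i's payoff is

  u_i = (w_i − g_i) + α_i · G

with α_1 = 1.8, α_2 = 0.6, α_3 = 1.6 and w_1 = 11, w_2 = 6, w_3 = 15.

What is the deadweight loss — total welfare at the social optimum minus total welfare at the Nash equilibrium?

18

∂u_i/∂g_i = α_i − 1, so startup i contributes w_i if α_i > 1, else 0.
α_i > 1 for i ∈ {1, 3}; NE contributions (11, 0, 15), G = 26.
W^NE = Σw_i − G^NE + (Σα_i)·G^NE = 32 + 3·26 = 110.
Planner: ∂(Σu_j)/∂g_i = Σα_j − 1 = 3 > 0, so everyone contributes w_i; G^SO = 32, W^SO = 32 + 3·32 = 128.
Deadweight loss = 18.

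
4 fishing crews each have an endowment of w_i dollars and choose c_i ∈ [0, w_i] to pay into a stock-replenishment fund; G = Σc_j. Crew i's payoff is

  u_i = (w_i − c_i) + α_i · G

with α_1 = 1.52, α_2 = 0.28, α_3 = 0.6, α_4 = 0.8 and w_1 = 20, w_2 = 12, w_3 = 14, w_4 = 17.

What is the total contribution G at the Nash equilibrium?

20

∂u_i/∂c_i = α_i − 1, so crew i contributes w_i if α_i > 1, else 0.
α_i > 1 for i ∈ {1}; NE contributions (20, 0, 0, 0), G = 20.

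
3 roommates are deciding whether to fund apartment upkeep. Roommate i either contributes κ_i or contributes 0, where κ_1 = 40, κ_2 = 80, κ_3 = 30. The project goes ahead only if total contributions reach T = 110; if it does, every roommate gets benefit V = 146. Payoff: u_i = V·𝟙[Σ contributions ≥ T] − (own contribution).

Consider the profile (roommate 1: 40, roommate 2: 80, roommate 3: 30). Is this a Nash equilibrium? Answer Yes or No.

Total = 150 ≥ 110: provided.
Roommate 1 (pledges 40, payoff 106): dropping to 0 → total 110, payoff 146. Profitable deviation.

No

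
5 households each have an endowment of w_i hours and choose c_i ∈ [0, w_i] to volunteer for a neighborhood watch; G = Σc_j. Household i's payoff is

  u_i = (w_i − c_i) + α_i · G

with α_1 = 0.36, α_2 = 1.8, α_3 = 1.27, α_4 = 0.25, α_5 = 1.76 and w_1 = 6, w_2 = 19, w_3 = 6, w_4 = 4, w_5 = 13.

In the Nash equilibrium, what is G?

∂u_i/∂c_i = α_i − 1, so household i contributes w_i if α_i > 1, else 0.
α_i > 1 for i ∈ {2, 3, 5}; NE contributions (0, 19, 6, 0, 13), G = 38.

38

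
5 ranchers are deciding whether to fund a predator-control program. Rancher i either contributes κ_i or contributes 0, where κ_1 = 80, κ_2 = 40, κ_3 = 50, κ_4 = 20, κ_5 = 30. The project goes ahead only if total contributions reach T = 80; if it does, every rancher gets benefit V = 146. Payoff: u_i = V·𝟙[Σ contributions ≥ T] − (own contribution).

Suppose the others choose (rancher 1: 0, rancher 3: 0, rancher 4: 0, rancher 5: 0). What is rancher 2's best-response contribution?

0

Others' total = 0. Even contributing 40 gives 40 < 80: no benefit either way.
Best response: 0.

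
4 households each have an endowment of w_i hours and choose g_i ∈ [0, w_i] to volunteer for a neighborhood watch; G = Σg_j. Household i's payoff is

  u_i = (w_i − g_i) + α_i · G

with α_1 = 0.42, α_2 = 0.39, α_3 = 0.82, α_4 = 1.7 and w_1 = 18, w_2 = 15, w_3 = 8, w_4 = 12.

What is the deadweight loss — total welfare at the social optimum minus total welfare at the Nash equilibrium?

∂u_i/∂g_i = α_i − 1, so household i contributes w_i if α_i > 1, else 0.
α_i > 1 for i ∈ {4}; NE contributions (0, 0, 0, 12), G = 12.
W^NE = Σw_i − G^NE + (Σα_i)·G^NE = 53 + 2.33·12 = 80.96.
Planner: ∂(Σu_j)/∂g_i = Σα_j − 1 = 2.33 > 0, so everyone contributes w_i; G^SO = 53, W^SO = 53 + 2.33·53 = 176.49.
Deadweight loss = 95.53.

95.53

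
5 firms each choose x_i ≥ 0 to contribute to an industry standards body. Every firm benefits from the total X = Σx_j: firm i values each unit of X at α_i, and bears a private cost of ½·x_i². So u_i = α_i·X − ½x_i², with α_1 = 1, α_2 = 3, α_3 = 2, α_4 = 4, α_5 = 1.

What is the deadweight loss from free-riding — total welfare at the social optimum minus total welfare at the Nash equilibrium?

197

Firm i's FOC: ∂u_i/∂x_i = α_i − x_i = 0, so x_i* = α_i.
NE contributions = (1, 3, 2, 4, 1); X = 11.
W^NE = (Σα)·X − ½Σα_i² = 11² − ½·31 = 105.5.
Planner sets x_i = Σα_j = 11 for every i, so X^SO = 5·11 = 55.
W^SO = (Σα)·X^SO − ½·5·(Σα)² = (5/2)·11² = 302.5.
Deadweight loss = W^SO − W^NE = 197.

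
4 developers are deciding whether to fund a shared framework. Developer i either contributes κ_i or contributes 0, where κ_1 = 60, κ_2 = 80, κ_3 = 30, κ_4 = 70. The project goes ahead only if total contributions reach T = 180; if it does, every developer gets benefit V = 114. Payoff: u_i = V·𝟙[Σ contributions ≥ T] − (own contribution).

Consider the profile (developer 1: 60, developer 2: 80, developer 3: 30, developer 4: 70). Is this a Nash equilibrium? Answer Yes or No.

No

Total = 240 ≥ 180: provided.
Developer 1 (pledges 60, payoff 54): dropping to 0 → total 180, payoff 114. Profitable deviation.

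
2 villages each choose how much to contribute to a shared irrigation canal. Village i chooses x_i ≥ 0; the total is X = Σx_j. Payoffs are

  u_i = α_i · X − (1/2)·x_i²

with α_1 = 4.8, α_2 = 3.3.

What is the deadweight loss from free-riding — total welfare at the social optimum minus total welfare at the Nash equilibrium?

16.965

Village i's FOC: ∂u_i/∂x_i = α_i − x_i = 0, so x_i* = α_i.
NE contributions = (4.8, 3.3); X = 8.1.
W^NE = (Σα)·X − ½Σα_i² = 8.1² − ½·33.93 = 48.645.
Planner sets x_i = Σα_j = 8.1 for every i, so X^SO = 2·8.1 = 16.2.
W^SO = (Σα)·X^SO − ½·2·(Σα)² = (2/2)·8.1² = 65.61.
Deadweight loss = W^SO − W^NE = 16.965.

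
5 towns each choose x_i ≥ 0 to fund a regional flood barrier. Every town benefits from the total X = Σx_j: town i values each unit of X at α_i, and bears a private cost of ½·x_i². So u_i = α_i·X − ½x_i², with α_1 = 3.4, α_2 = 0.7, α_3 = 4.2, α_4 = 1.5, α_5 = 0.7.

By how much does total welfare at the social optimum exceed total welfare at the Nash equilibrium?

181.59

Town i's FOC: ∂u_i/∂x_i = α_i − x_i = 0, so x_i* = α_i.
NE contributions = (3.4, 0.7, 4.2, 1.5, 0.7); X = 10.5.
W^NE = (Σα)·X − ½Σα_i² = 10.5² − ½·32.43 = 94.035.
Planner sets x_i = Σα_j = 10.5 for every i, so X^SO = 5·10.5 = 52.5.
W^SO = (Σα)·X^SO − ½·5·(Σα)² = (5/2)·10.5² = 275.625.
Deadweight loss = W^SO − W^NE = 181.59.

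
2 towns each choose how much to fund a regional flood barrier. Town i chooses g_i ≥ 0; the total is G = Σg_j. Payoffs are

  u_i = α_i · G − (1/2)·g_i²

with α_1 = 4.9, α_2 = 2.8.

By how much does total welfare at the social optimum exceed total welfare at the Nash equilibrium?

Town i's FOC: ∂u_i/∂g_i = α_i − g_i = 0, so g_i* = α_i.
NE contributions = (4.9, 2.8); G = 7.7.
W^NE = (Σα)·G − ½Σα_i² = 7.7² − ½·31.85 = 43.365.
Planner sets g_i = Σα_j = 7.7 for every i, so G^SO = 2·7.7 = 15.4.
W^SO = (Σα)·G^SO − ½·2·(Σα)² = (2/2)·7.7² = 59.29.
Deadweight loss = W^SO − W^NE = 15.925.

15.925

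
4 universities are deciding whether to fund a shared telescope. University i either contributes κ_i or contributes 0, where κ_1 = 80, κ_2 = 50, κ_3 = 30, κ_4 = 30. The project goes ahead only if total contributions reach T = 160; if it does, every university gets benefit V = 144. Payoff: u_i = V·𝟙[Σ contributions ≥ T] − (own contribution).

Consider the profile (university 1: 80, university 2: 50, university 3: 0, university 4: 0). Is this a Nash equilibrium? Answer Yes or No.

No

Total = 130 < 160: not provided.
University 1 (pledges 80, payoff -80): dropping to 0 → total 50, payoff 0. Profitable deviation.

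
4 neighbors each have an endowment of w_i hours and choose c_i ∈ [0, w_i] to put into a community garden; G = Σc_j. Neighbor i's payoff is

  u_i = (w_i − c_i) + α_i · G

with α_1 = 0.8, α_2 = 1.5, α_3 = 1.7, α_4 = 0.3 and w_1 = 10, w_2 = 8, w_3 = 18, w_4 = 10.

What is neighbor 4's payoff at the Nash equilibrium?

∂u_i/∂c_i = α_i − 1, so neighbor i contributes w_i if α_i > 1, else 0.
α_i > 1 for i ∈ {2, 3}; NE contributions (0, 8, 18, 0), G = 26.
u_4 = (10 − 0) + 0.3·26 = 17.8.

17.8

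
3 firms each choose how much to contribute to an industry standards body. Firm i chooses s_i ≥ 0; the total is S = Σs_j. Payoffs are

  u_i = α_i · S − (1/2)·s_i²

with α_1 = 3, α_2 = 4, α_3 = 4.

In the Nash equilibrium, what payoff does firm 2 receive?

36

Firm i's FOC: ∂u_i/∂s_i = α_i − s_i = 0, so s_i* = α_i.
NE contributions = (3, 4, 4); S = 11.
u_2 = α_2·S − ½·(s_2)² = 4·11 − ½·4² = 36.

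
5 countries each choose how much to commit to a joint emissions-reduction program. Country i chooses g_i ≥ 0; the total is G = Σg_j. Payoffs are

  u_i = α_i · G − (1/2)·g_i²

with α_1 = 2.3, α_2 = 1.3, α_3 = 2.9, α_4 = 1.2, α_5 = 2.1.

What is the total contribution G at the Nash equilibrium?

Country i's FOC: ∂u_i/∂g_i = α_i − g_i = 0, so g_i* = α_i.
NE contributions = (2.3, 1.3, 2.9, 1.2, 2.1); G = 9.8.

9.8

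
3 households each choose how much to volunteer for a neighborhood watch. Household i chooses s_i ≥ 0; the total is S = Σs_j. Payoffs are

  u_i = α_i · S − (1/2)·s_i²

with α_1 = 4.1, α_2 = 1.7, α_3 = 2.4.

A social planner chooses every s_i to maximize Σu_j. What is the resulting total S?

Planner FOC: ∂(Σu_j)/∂s_i = (Σα_j) − s_i = 0, so s_i^SO = Σα_j = 8.2 for every i; S^SO = 24.6.

24.6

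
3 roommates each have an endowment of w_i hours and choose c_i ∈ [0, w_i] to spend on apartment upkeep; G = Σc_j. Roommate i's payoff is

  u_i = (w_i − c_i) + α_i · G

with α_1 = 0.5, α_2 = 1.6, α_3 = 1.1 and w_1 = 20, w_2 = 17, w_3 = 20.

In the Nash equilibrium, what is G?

37

∂u_i/∂c_i = α_i − 1, so roommate i contributes w_i if α_i > 1, else 0.
α_i > 1 for i ∈ {2, 3}; NE contributions (0, 17, 20), G = 37.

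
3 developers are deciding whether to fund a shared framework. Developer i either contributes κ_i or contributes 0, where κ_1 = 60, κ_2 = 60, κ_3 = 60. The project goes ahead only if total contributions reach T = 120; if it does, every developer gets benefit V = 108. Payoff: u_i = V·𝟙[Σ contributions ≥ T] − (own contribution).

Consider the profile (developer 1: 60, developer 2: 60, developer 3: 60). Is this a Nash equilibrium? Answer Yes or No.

No

Total = 180 ≥ 120: provided.
Developer 1 (pledges 60, payoff 48): dropping to 0 → total 120, payoff 108. Profitable deviation.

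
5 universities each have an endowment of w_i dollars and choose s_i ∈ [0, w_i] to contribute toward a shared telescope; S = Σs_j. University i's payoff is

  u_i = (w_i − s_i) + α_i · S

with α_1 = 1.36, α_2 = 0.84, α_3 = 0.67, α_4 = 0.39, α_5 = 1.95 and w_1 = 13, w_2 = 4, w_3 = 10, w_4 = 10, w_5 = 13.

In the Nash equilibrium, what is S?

26

∂u_i/∂s_i = α_i − 1, so university i contributes w_i if α_i > 1, else 0.
α_i > 1 for i ∈ {1, 5}; NE contributions (13, 0, 0, 0, 13), S = 26.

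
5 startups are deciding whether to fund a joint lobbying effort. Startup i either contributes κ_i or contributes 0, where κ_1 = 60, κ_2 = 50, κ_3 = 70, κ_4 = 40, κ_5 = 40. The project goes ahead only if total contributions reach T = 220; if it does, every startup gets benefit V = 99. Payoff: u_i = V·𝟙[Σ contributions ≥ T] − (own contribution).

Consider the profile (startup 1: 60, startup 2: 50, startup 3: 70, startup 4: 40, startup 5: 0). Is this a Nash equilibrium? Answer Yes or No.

Total = 220 ≥ 220: provided.
Startup 1 (pledges 60, payoff 39): dropping to 0 → total 160, payoff 0. No gain.
Startup 2 (pledges 50, payoff 49): dropping to 0 → total 170, payoff 0. No gain.
Startup 3 (pledges 70, payoff 29): dropping to 0 → total 150, payoff 0. No gain.
Startup 4 (pledges 40, payoff 59): dropping to 0 → total 180, payoff 0. No gain.
Startup 5 (pledges 0, payoff 99): pledging 40 → total 260, payoff 59. No gain.

Yes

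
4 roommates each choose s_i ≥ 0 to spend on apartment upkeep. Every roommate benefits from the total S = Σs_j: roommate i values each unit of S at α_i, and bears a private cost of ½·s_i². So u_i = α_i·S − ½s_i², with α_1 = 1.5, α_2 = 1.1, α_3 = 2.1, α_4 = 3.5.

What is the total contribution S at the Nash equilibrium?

Roommate i's FOC: ∂u_i/∂s_i = α_i − s_i = 0, so s_i* = α_i.
NE contributions = (1.5, 1.1, 2.1, 3.5); S = 8.2.

8.2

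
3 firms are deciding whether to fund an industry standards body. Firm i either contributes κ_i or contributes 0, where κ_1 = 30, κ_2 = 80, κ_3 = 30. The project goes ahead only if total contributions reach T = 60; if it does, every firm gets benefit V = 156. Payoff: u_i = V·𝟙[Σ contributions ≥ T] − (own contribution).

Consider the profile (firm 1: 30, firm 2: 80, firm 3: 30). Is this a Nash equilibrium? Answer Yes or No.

No

Total = 140 ≥ 60: provided.
Firm 1 (pledges 30, payoff 126): dropping to 0 → total 110, payoff 156. Profitable deviation.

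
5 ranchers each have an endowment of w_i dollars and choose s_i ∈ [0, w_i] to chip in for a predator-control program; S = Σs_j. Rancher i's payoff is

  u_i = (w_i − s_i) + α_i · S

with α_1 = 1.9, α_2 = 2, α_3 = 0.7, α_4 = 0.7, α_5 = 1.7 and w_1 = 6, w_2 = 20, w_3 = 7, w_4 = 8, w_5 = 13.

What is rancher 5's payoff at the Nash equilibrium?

66.3

∂u_i/∂s_i = α_i − 1, so rancher i contributes w_i if α_i > 1, else 0.
α_i > 1 for i ∈ {1, 2, 5}; NE contributions (6, 20, 0, 0, 13), S = 39.
u_5 = (13 − 13) + 1.7·39 = 66.3.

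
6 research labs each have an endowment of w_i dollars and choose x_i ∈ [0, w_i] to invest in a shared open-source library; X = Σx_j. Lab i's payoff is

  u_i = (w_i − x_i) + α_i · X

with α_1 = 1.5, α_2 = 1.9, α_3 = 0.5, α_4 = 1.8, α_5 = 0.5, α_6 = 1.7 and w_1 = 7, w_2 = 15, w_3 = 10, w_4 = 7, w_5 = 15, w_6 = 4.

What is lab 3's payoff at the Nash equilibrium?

26.5

∂u_i/∂x_i = α_i − 1, so lab i contributes w_i if α_i > 1, else 0.
α_i > 1 for i ∈ {1, 2, 4, 6}; NE contributions (7, 15, 0, 7, 0, 4), X = 33.
u_3 = (10 − 0) + 0.5·33 = 26.5.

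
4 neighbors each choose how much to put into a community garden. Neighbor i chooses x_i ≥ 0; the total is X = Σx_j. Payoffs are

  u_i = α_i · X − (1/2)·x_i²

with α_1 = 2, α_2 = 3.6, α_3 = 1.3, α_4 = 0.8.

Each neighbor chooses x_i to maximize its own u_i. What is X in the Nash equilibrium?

Neighbor i's FOC: ∂u_i/∂x_i = α_i − x_i = 0, so x_i* = α_i.
NE contributions = (2, 3.6, 1.3, 0.8); X = 7.7.

7.7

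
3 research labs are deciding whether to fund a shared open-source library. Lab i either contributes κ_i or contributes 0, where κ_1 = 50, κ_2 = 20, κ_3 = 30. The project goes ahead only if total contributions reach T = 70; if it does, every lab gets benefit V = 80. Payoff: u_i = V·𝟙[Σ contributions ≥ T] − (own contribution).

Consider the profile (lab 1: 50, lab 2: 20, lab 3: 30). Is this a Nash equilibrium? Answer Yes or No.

Total = 100 ≥ 70: provided.
Lab 1 (pledges 50, payoff 30): dropping to 0 → total 50, payoff 0. No gain.
Lab 2 (pledges 20, payoff 60): dropping to 0 → total 80, payoff 80. Profitable deviation.

No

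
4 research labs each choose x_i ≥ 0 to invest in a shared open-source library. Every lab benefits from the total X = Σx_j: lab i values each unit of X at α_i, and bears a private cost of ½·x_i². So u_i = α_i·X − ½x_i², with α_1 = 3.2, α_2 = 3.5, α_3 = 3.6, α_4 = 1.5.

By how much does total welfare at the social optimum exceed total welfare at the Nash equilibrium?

158.09

Lab i's FOC: ∂u_i/∂x_i = α_i − x_i = 0, so x_i* = α_i.
NE contributions = (3.2, 3.5, 3.6, 1.5); X = 11.8.
W^NE = (Σα)·X − ½Σα_i² = 11.8² − ½·37.7 = 120.39.
Planner sets x_i = Σα_j = 11.8 for every i, so X^SO = 4·11.8 = 47.2.
W^SO = (Σα)·X^SO − ½·4·(Σα)² = (4/2)·11.8² = 278.48.
Deadweight loss = W^SO − W^NE = 158.09.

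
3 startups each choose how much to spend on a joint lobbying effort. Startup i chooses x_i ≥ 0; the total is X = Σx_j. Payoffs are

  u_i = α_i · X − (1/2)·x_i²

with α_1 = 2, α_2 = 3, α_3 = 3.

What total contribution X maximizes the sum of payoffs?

24

Planner FOC: ∂(Σu_j)/∂x_i = (Σα_j) − x_i = 0, so x_i^SO = Σα_j = 8 for every i; X^SO = 24.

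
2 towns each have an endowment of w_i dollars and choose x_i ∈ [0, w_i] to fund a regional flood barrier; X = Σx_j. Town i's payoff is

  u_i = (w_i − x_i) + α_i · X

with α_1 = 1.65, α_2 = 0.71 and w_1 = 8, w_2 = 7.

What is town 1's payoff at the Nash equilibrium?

∂u_i/∂x_i = α_i − 1, so town i contributes w_i if α_i > 1, else 0.
α_i > 1 for i ∈ {1}; NE contributions (8, 0), X = 8.
u_1 = (8 − 8) + 1.65·8 = 13.2.

13.2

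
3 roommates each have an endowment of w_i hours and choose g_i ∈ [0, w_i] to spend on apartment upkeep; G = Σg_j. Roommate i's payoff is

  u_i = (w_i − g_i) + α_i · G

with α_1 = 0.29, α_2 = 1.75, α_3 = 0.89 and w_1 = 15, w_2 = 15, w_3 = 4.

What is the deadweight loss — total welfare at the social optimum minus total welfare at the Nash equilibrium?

∂u_i/∂g_i = α_i − 1, so roommate i contributes w_i if α_i > 1, else 0.
α_i > 1 for i ∈ {2}; NE contributions (0, 15, 0), G = 15.
W^NE = Σw_i − G^NE + (Σα_i)·G^NE = 34 + 1.93·15 = 62.95.
Planner: ∂(Σu_j)/∂g_i = Σα_j − 1 = 1.93 > 0, so everyone contributes w_i; G^SO = 34, W^SO = 34 + 1.93·34 = 99.62.
Deadweight loss = 36.67.

36.67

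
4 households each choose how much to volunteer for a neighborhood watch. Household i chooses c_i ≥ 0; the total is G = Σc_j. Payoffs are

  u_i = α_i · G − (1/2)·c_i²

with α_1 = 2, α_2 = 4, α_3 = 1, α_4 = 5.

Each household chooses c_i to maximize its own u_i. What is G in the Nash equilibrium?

Household i's FOC: ∂u_i/∂c_i = α_i − c_i = 0, so c_i* = α_i.
NE contributions = (2, 4, 1, 5); G = 12.

12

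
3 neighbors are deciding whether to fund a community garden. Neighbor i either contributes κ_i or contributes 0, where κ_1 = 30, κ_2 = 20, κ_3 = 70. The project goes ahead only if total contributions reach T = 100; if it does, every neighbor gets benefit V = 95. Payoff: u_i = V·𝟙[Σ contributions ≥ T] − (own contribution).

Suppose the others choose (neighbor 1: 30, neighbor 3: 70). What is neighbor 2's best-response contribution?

Others' total = 100 ≥ 100; contributing adds cost 20 for no extra benefit.
Best response: 0.

0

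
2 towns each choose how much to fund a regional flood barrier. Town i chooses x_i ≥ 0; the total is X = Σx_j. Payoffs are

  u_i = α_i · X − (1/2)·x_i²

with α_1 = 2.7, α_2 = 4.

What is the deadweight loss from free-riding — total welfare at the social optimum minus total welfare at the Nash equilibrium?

11.645

Town i's FOC: ∂u_i/∂x_i = α_i − x_i = 0, so x_i* = α_i.
NE contributions = (2.7, 4); X = 6.7.
W^NE = (Σα)·X − ½Σα_i² = 6.7² − ½·23.29 = 33.245.
Planner sets x_i = Σα_j = 6.7 for every i, so X^SO = 2·6.7 = 13.4.
W^SO = (Σα)·X^SO − ½·2·(Σα)² = (2/2)·6.7² = 44.89.
Deadweight loss = W^SO − W^NE = 11.645.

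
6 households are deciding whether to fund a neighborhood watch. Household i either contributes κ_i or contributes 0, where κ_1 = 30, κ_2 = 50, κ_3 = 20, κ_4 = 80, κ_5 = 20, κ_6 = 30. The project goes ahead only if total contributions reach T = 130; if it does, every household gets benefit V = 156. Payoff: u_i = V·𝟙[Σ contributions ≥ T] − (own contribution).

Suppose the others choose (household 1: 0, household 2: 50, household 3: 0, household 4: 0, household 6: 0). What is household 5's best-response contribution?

Others' total = 50. Even contributing 20 gives 70 < 130: no benefit either way.
Best response: 0.

0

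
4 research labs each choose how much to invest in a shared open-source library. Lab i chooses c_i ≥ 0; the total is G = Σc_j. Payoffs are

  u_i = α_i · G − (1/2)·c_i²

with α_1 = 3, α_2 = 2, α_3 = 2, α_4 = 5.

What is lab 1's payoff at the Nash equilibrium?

31.5

Lab i's FOC: ∂u_i/∂c_i = α_i − c_i = 0, so c_i* = α_i.
NE contributions = (3, 2, 2, 5); G = 12.
u_1 = α_1·G − ½·(c_1)² = 3·12 − ½·3² = 31.5.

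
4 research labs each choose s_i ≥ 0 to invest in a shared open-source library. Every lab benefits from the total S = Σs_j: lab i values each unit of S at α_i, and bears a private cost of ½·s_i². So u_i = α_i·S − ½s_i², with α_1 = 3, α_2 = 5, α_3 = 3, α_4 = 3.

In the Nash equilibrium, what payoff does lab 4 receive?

Lab i's FOC: ∂u_i/∂s_i = α_i − s_i = 0, so s_i* = α_i.
NE contributions = (3, 5, 3, 3); S = 14.
u_4 = α_4·S − ½·(s_4)² = 3·14 − ½·3² = 37.5.

37.5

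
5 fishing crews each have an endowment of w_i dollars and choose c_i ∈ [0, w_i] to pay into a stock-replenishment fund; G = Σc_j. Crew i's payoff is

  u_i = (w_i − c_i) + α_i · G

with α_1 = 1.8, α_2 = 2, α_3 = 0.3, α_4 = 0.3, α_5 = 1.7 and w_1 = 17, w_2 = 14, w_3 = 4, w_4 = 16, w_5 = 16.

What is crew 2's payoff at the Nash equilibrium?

94

∂u_i/∂c_i = α_i − 1, so crew i contributes w_i if α_i > 1, else 0.
α_i > 1 for i ∈ {1, 2, 5}; NE contributions (17, 14, 0, 0, 16), G = 47.
u_2 = (14 − 14) + 2·47 = 94.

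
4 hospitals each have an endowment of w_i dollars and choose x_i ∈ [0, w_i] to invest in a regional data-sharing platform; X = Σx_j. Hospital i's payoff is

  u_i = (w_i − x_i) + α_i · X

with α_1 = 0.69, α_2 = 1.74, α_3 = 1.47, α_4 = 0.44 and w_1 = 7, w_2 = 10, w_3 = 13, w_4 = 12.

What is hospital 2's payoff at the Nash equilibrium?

40.02

∂u_i/∂x_i = α_i − 1, so hospital i contributes w_i if α_i > 1, else 0.
α_i > 1 for i ∈ {2, 3}; NE contributions (0, 10, 13, 0), X = 23.
u_2 = (10 − 10) + 1.74·23 = 40.02.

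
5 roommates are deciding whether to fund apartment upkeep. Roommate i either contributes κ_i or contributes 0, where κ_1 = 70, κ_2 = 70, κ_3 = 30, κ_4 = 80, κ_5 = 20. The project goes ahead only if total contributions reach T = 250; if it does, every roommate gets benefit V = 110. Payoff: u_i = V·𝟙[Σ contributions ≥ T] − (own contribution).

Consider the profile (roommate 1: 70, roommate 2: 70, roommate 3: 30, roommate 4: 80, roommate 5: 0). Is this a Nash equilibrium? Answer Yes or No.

Yes

Total = 250 ≥ 250: provided.
Roommate 1 (pledges 70, payoff 40): dropping to 0 → total 180, payoff 0. No gain.
Roommate 2 (pledges 70, payoff 40): dropping to 0 → total 180, payoff 0. No gain.
Roommate 3 (pledges 30, payoff 80): dropping to 0 → total 220, payoff 0. No gain.
Roommate 4 (pledges 80, payoff 30): dropping to 0 → total 170, payoff 0. No gain.
Roommate 5 (pledges 0, payoff 110): pledging 20 → total 270, payoff 90. No gain.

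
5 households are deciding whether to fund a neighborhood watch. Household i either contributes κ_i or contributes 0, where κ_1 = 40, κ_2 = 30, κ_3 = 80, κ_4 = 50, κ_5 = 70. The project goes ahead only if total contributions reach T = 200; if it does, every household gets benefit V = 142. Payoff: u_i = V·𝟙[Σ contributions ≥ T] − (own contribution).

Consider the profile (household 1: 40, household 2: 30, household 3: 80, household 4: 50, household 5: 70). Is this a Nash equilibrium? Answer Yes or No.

Total = 270 ≥ 200: provided.
Household 1 (pledges 40, payoff 102): dropping to 0 → total 230, payoff 142. Profitable deviation.

No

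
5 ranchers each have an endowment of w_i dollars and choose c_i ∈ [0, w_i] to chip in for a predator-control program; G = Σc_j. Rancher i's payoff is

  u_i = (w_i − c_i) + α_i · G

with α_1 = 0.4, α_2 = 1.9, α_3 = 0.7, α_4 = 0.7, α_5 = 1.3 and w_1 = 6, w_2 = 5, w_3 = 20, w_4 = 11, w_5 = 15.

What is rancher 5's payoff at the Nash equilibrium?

26

∂u_i/∂c_i = α_i − 1, so rancher i contributes w_i if α_i > 1, else 0.
α_i > 1 for i ∈ {2, 5}; NE contributions (0, 5, 0, 0, 15), G = 20.
u_5 = (15 − 15) + 1.3·20 = 26.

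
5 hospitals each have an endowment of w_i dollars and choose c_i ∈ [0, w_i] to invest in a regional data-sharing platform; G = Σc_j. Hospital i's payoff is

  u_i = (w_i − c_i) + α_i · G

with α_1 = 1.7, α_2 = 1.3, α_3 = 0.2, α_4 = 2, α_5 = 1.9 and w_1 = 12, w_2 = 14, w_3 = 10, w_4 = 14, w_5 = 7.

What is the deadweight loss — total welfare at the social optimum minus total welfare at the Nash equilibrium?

61

∂u_i/∂c_i = α_i − 1, so hospital i contributes w_i if α_i > 1, else 0.
α_i > 1 for i ∈ {1, 2, 4, 5}; NE contributions (12, 14, 0, 14, 7), G = 47.
W^NE = Σw_i − G^NE + (Σα_i)·G^NE = 57 + 6.1·47 = 343.7.
Planner: ∂(Σu_j)/∂c_i = Σα_j − 1 = 6.1 > 0, so everyone contributes w_i; G^SO = 57, W^SO = 57 + 6.1·57 = 404.7.
Deadweight loss = 61.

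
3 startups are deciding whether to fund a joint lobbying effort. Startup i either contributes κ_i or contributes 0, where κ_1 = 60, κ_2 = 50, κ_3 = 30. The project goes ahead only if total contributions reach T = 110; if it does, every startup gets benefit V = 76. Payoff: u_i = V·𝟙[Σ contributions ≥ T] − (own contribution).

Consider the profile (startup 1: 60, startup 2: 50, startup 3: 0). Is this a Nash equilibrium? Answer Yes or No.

Yes

Total = 110 ≥ 110: provided.
Startup 1 (pledges 60, payoff 16): dropping to 0 → total 50, payoff 0. No gain.
Startup 2 (pledges 50, payoff 26): dropping to 0 → total 60, payoff 0. No gain.
Startup 3 (pledges 0, payoff 76): pledging 30 → total 140, payoff 46. No gain.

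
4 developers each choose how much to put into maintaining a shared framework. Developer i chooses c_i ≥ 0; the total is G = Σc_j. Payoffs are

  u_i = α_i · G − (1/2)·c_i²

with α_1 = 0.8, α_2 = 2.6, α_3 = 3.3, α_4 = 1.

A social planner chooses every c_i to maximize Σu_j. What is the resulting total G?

30.8

Planner FOC: ∂(Σu_j)/∂c_i = (Σα_j) − c_i = 0, so c_i^SO = Σα_j = 7.7 for every i; G^SO = 30.8.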